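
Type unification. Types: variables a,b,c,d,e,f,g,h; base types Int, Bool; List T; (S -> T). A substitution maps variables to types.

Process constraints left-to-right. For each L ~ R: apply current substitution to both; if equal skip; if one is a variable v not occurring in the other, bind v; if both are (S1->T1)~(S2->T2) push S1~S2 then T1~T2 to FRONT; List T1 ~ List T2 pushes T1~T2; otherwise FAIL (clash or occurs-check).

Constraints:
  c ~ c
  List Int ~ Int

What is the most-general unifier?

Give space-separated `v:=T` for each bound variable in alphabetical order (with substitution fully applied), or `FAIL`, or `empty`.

Answer: FAIL

Derivation:
step 1: unify c ~ c  [subst: {-} | 1 pending]
  -> identical, skip
step 2: unify List Int ~ Int  [subst: {-} | 0 pending]
  clash: List Int vs Int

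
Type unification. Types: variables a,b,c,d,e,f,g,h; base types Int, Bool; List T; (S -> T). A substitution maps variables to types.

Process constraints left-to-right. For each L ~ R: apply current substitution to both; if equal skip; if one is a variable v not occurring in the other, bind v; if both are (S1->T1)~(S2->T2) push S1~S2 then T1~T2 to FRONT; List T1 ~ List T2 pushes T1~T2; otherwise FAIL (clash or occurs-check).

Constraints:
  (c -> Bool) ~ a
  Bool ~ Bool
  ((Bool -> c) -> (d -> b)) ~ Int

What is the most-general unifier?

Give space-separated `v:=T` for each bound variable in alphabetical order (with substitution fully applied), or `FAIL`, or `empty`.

step 1: unify (c -> Bool) ~ a  [subst: {-} | 2 pending]
  bind a := (c -> Bool)
step 2: unify Bool ~ Bool  [subst: {a:=(c -> Bool)} | 1 pending]
  -> identical, skip
step 3: unify ((Bool -> c) -> (d -> b)) ~ Int  [subst: {a:=(c -> Bool)} | 0 pending]
  clash: ((Bool -> c) -> (d -> b)) vs Int

Answer: FAIL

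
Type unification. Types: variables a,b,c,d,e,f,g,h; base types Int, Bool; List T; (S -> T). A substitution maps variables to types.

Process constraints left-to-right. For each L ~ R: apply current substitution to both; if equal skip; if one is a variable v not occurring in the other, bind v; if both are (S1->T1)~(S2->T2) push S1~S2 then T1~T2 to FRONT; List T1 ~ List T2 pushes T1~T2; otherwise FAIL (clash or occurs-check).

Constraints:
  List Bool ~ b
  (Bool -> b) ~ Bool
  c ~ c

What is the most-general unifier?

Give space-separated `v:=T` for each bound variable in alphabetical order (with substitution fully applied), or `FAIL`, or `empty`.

Answer: FAIL

Derivation:
step 1: unify List Bool ~ b  [subst: {-} | 2 pending]
  bind b := List Bool
step 2: unify (Bool -> List Bool) ~ Bool  [subst: {b:=List Bool} | 1 pending]
  clash: (Bool -> List Bool) vs Bool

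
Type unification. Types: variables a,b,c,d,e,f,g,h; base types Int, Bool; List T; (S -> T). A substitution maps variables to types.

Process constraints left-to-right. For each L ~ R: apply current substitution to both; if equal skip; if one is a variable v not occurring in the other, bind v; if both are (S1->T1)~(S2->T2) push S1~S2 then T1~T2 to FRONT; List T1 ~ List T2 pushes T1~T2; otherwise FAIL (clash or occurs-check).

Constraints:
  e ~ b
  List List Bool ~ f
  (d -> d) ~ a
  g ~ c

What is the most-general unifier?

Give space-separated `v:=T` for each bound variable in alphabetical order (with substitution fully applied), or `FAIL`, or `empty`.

step 1: unify e ~ b  [subst: {-} | 3 pending]
  bind e := b
step 2: unify List List Bool ~ f  [subst: {e:=b} | 2 pending]
  bind f := List List Bool
step 3: unify (d -> d) ~ a  [subst: {e:=b, f:=List List Bool} | 1 pending]
  bind a := (d -> d)
step 4: unify g ~ c  [subst: {e:=b, f:=List List Bool, a:=(d -> d)} | 0 pending]
  bind g := c

Answer: a:=(d -> d) e:=b f:=List List Bool g:=c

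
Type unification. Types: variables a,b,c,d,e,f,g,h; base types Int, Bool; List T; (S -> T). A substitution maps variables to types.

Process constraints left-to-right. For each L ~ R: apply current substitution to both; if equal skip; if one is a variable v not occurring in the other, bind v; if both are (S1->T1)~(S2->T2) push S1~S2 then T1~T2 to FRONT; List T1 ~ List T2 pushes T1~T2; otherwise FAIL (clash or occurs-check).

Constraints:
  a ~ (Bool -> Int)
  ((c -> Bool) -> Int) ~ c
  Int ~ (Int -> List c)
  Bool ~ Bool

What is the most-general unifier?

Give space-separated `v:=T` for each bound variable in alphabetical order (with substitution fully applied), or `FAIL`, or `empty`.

Answer: FAIL

Derivation:
step 1: unify a ~ (Bool -> Int)  [subst: {-} | 3 pending]
  bind a := (Bool -> Int)
step 2: unify ((c -> Bool) -> Int) ~ c  [subst: {a:=(Bool -> Int)} | 2 pending]
  occurs-check fail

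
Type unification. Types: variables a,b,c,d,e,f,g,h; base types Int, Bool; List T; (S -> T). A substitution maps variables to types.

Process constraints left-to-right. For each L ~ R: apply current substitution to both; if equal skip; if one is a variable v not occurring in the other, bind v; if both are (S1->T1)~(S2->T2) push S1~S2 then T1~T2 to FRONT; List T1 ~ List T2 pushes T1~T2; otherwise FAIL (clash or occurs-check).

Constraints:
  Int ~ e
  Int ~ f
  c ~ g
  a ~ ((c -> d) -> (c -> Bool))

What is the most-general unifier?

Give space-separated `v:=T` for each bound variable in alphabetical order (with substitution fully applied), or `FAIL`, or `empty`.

step 1: unify Int ~ e  [subst: {-} | 3 pending]
  bind e := Int
step 2: unify Int ~ f  [subst: {e:=Int} | 2 pending]
  bind f := Int
step 3: unify c ~ g  [subst: {e:=Int, f:=Int} | 1 pending]
  bind c := g
step 4: unify a ~ ((g -> d) -> (g -> Bool))  [subst: {e:=Int, f:=Int, c:=g} | 0 pending]
  bind a := ((g -> d) -> (g -> Bool))

Answer: a:=((g -> d) -> (g -> Bool)) c:=g e:=Int f:=Int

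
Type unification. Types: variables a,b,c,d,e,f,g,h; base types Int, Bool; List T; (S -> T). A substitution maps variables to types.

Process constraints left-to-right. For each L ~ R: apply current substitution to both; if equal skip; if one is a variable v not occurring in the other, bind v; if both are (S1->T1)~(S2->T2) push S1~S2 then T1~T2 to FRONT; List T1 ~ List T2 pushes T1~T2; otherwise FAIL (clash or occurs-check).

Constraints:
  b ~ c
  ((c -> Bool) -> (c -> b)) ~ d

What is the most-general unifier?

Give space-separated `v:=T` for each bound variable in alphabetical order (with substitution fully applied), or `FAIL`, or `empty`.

Answer: b:=c d:=((c -> Bool) -> (c -> c))

Derivation:
step 1: unify b ~ c  [subst: {-} | 1 pending]
  bind b := c
step 2: unify ((c -> Bool) -> (c -> c)) ~ d  [subst: {b:=c} | 0 pending]
  bind d := ((c -> Bool) -> (c -> c))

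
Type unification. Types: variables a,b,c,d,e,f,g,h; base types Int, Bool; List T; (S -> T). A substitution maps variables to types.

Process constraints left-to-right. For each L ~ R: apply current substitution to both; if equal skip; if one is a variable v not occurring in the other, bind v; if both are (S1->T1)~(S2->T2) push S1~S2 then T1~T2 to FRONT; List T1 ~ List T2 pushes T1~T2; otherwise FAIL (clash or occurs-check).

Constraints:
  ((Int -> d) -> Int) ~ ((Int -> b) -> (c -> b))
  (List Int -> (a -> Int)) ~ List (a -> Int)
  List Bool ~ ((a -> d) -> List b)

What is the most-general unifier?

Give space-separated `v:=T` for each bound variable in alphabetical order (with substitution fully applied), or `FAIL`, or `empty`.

step 1: unify ((Int -> d) -> Int) ~ ((Int -> b) -> (c -> b))  [subst: {-} | 2 pending]
  -> decompose arrow: push (Int -> d)~(Int -> b), Int~(c -> b)
step 2: unify (Int -> d) ~ (Int -> b)  [subst: {-} | 3 pending]
  -> decompose arrow: push Int~Int, d~b
step 3: unify Int ~ Int  [subst: {-} | 4 pending]
  -> identical, skip
step 4: unify d ~ b  [subst: {-} | 3 pending]
  bind d := b
step 5: unify Int ~ (c -> b)  [subst: {d:=b} | 2 pending]
  clash: Int vs (c -> b)

Answer: FAIL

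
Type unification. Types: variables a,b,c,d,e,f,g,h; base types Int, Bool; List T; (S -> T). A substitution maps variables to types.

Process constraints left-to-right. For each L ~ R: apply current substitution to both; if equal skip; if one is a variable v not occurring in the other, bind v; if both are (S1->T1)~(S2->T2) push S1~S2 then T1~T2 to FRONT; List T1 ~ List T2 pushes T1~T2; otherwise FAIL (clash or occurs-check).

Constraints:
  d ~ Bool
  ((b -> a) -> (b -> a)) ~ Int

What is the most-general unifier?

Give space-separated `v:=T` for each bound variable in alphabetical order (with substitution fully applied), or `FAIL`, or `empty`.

Answer: FAIL

Derivation:
step 1: unify d ~ Bool  [subst: {-} | 1 pending]
  bind d := Bool
step 2: unify ((b -> a) -> (b -> a)) ~ Int  [subst: {d:=Bool} | 0 pending]
  clash: ((b -> a) -> (b -> a)) vs Int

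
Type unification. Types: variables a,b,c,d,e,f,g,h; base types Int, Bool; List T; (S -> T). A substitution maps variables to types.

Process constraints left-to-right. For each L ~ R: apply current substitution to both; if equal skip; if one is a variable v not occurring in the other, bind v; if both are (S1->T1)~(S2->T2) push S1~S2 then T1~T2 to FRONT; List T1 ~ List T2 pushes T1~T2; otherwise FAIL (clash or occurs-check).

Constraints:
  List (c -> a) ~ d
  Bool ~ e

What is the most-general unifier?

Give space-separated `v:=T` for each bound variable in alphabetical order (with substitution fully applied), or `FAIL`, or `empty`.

step 1: unify List (c -> a) ~ d  [subst: {-} | 1 pending]
  bind d := List (c -> a)
step 2: unify Bool ~ e  [subst: {d:=List (c -> a)} | 0 pending]
  bind e := Bool

Answer: d:=List (c -> a) e:=Bool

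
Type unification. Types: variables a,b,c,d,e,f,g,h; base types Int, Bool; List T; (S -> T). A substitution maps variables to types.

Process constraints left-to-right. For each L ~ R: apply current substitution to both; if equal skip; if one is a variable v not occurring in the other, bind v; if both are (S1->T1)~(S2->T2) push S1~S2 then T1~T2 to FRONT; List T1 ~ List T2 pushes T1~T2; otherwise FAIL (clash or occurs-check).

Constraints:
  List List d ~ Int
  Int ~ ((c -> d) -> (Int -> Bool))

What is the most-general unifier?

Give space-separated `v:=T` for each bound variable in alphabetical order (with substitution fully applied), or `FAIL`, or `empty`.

step 1: unify List List d ~ Int  [subst: {-} | 1 pending]
  clash: List List d vs Int

Answer: FAIL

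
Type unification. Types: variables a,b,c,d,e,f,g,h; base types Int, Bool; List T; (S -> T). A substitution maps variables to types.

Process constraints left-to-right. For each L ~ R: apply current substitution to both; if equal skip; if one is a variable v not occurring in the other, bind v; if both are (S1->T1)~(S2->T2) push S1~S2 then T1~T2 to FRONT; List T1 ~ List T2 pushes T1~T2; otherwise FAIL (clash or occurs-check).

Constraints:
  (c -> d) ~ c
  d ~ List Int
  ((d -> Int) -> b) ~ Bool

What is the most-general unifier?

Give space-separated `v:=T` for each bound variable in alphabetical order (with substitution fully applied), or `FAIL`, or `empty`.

Answer: FAIL

Derivation:
step 1: unify (c -> d) ~ c  [subst: {-} | 2 pending]
  occurs-check fail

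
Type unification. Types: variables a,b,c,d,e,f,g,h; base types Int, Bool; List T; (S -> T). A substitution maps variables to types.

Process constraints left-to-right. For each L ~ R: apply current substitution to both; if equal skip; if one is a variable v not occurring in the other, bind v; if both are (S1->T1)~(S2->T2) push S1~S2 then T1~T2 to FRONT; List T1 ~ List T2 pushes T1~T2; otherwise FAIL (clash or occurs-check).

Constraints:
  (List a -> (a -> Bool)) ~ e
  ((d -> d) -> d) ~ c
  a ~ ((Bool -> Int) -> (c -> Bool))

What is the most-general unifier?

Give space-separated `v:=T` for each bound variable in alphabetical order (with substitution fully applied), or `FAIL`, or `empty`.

step 1: unify (List a -> (a -> Bool)) ~ e  [subst: {-} | 2 pending]
  bind e := (List a -> (a -> Bool))
step 2: unify ((d -> d) -> d) ~ c  [subst: {e:=(List a -> (a -> Bool))} | 1 pending]
  bind c := ((d -> d) -> d)
step 3: unify a ~ ((Bool -> Int) -> (((d -> d) -> d) -> Bool))  [subst: {e:=(List a -> (a -> Bool)), c:=((d -> d) -> d)} | 0 pending]
  bind a := ((Bool -> Int) -> (((d -> d) -> d) -> Bool))

Answer: a:=((Bool -> Int) -> (((d -> d) -> d) -> Bool)) c:=((d -> d) -> d) e:=(List ((Bool -> Int) -> (((d -> d) -> d) -> Bool)) -> (((Bool -> Int) -> (((d -> d) -> d) -> Bool)) -> Bool))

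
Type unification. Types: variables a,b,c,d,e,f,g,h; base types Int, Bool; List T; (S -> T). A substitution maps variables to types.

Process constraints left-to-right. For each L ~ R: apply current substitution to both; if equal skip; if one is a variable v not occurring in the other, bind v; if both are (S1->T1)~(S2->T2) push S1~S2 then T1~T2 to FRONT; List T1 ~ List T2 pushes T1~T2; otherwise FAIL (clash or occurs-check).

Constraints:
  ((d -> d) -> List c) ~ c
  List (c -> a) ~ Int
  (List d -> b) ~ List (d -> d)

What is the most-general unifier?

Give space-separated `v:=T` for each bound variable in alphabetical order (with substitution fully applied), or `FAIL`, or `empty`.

step 1: unify ((d -> d) -> List c) ~ c  [subst: {-} | 2 pending]
  occurs-check fail

Answer: FAIL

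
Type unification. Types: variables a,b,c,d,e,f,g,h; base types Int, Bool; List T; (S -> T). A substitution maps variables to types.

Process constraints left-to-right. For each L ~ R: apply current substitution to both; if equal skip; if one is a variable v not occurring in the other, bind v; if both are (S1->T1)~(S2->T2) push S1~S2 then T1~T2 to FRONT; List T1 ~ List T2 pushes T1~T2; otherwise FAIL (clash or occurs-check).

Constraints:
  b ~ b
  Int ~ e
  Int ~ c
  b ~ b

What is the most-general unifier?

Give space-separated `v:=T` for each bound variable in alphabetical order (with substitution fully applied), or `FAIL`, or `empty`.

step 1: unify b ~ b  [subst: {-} | 3 pending]
  -> identical, skip
step 2: unify Int ~ e  [subst: {-} | 2 pending]
  bind e := Int
step 3: unify Int ~ c  [subst: {e:=Int} | 1 pending]
  bind c := Int
step 4: unify b ~ b  [subst: {e:=Int, c:=Int} | 0 pending]
  -> identical, skip

Answer: c:=Int e:=Int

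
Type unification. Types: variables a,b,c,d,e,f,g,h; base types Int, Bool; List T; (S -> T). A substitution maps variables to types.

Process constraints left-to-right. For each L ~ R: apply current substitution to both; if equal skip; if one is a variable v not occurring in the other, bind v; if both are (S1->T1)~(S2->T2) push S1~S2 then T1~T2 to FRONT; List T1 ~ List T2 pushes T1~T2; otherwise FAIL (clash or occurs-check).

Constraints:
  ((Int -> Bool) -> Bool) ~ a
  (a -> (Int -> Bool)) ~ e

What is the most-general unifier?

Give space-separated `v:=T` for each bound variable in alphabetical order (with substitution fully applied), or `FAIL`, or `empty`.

Answer: a:=((Int -> Bool) -> Bool) e:=(((Int -> Bool) -> Bool) -> (Int -> Bool))

Derivation:
step 1: unify ((Int -> Bool) -> Bool) ~ a  [subst: {-} | 1 pending]
  bind a := ((Int -> Bool) -> Bool)
step 2: unify (((Int -> Bool) -> Bool) -> (Int -> Bool)) ~ e  [subst: {a:=((Int -> Bool) -> Bool)} | 0 pending]
  bind e := (((Int -> Bool) -> Bool) -> (Int -> Bool))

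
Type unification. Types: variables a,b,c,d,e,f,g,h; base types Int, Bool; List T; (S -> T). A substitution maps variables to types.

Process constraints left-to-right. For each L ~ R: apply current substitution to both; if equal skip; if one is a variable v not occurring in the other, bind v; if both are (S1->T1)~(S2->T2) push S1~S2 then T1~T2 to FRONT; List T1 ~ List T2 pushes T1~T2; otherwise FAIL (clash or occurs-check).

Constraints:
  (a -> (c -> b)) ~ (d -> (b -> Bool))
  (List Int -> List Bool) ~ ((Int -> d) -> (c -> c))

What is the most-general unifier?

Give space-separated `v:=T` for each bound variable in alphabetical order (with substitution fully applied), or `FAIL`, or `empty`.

Answer: FAIL

Derivation:
step 1: unify (a -> (c -> b)) ~ (d -> (b -> Bool))  [subst: {-} | 1 pending]
  -> decompose arrow: push a~d, (c -> b)~(b -> Bool)
step 2: unify a ~ d  [subst: {-} | 2 pending]
  bind a := d
step 3: unify (c -> b) ~ (b -> Bool)  [subst: {a:=d} | 1 pending]
  -> decompose arrow: push c~b, b~Bool
step 4: unify c ~ b  [subst: {a:=d} | 2 pending]
  bind c := b
step 5: unify b ~ Bool  [subst: {a:=d, c:=b} | 1 pending]
  bind b := Bool
step 6: unify (List Int -> List Bool) ~ ((Int -> d) -> (Bool -> Bool))  [subst: {a:=d, c:=b, b:=Bool} | 0 pending]
  -> decompose arrow: push List Int~(Int -> d), List Bool~(Bool -> Bool)
step 7: unify List Int ~ (Int -> d)  [subst: {a:=d, c:=b, b:=Bool} | 1 pending]
  clash: List Int vs (Int -> d)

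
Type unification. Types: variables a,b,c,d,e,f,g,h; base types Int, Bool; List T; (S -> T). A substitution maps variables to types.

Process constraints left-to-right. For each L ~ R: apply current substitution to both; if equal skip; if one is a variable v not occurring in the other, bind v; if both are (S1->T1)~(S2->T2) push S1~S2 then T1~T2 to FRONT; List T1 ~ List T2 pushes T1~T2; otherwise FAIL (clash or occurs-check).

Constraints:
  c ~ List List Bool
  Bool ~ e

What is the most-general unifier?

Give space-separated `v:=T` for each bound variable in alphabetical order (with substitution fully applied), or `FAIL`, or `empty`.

Answer: c:=List List Bool e:=Bool

Derivation:
step 1: unify c ~ List List Bool  [subst: {-} | 1 pending]
  bind c := List List Bool
step 2: unify Bool ~ e  [subst: {c:=List List Bool} | 0 pending]
  bind e := Bool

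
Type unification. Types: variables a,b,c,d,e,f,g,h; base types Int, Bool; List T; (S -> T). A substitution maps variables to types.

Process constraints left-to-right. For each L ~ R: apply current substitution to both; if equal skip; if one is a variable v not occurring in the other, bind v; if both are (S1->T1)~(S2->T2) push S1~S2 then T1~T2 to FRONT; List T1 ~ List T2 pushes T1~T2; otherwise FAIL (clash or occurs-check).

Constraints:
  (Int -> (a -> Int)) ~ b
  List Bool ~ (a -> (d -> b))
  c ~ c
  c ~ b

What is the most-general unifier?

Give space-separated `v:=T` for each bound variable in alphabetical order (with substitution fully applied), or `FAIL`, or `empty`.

step 1: unify (Int -> (a -> Int)) ~ b  [subst: {-} | 3 pending]
  bind b := (Int -> (a -> Int))
step 2: unify List Bool ~ (a -> (d -> (Int -> (a -> Int))))  [subst: {b:=(Int -> (a -> Int))} | 2 pending]
  clash: List Bool vs (a -> (d -> (Int -> (a -> Int))))

Answer: FAIL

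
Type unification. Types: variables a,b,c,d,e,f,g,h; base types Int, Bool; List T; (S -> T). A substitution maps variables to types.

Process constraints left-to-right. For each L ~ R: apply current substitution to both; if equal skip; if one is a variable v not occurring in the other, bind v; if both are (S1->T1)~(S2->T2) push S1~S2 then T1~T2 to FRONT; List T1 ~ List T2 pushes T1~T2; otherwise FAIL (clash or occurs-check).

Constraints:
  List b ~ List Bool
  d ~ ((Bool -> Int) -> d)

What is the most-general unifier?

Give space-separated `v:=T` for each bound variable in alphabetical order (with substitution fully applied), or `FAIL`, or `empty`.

step 1: unify List b ~ List Bool  [subst: {-} | 1 pending]
  -> decompose List: push b~Bool
step 2: unify b ~ Bool  [subst: {-} | 1 pending]
  bind b := Bool
step 3: unify d ~ ((Bool -> Int) -> d)  [subst: {b:=Bool} | 0 pending]
  occurs-check fail: d in ((Bool -> Int) -> d)

Answer: FAIL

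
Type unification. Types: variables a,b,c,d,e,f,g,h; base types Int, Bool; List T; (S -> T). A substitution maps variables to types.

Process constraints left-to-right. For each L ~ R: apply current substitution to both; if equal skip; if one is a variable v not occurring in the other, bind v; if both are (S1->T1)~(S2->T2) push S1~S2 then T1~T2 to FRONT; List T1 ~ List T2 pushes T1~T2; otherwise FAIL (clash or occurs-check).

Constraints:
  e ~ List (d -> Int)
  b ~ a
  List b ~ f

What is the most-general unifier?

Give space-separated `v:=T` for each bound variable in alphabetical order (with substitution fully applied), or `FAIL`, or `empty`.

Answer: b:=a e:=List (d -> Int) f:=List a

Derivation:
step 1: unify e ~ List (d -> Int)  [subst: {-} | 2 pending]
  bind e := List (d -> Int)
step 2: unify b ~ a  [subst: {e:=List (d -> Int)} | 1 pending]
  bind b := a
step 3: unify List a ~ f  [subst: {e:=List (d -> Int), b:=a} | 0 pending]
  bind f := List a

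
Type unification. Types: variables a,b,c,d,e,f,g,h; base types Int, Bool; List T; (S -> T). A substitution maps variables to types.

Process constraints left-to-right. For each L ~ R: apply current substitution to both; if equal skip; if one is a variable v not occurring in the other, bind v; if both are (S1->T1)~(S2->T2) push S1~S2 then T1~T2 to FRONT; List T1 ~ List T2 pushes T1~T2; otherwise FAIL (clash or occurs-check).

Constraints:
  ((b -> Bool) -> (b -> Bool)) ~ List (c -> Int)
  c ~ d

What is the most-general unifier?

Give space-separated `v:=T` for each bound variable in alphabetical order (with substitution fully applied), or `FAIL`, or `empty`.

step 1: unify ((b -> Bool) -> (b -> Bool)) ~ List (c -> Int)  [subst: {-} | 1 pending]
  clash: ((b -> Bool) -> (b -> Bool)) vs List (c -> Int)

Answer: FAIL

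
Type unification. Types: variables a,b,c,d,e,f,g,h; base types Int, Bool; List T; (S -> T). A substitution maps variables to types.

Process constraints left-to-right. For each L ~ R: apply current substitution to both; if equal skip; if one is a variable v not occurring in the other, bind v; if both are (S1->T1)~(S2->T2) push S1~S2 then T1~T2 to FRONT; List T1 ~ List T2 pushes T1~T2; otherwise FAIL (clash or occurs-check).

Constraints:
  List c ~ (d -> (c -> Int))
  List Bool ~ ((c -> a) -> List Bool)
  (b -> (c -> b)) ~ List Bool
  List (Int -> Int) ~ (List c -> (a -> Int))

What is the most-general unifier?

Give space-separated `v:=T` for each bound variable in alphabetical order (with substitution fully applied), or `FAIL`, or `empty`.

step 1: unify List c ~ (d -> (c -> Int))  [subst: {-} | 3 pending]
  clash: List c vs (d -> (c -> Int))

Answer: FAIL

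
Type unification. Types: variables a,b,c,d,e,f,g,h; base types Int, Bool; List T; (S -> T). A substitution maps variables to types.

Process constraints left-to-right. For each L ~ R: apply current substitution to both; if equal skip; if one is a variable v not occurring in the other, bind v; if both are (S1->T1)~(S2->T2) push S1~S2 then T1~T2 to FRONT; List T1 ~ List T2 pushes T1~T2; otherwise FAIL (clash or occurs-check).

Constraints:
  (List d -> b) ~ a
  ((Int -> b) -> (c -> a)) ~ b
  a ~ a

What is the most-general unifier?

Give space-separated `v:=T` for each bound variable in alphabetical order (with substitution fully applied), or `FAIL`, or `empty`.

Answer: FAIL

Derivation:
step 1: unify (List d -> b) ~ a  [subst: {-} | 2 pending]
  bind a := (List d -> b)
step 2: unify ((Int -> b) -> (c -> (List d -> b))) ~ b  [subst: {a:=(List d -> b)} | 1 pending]
  occurs-check fail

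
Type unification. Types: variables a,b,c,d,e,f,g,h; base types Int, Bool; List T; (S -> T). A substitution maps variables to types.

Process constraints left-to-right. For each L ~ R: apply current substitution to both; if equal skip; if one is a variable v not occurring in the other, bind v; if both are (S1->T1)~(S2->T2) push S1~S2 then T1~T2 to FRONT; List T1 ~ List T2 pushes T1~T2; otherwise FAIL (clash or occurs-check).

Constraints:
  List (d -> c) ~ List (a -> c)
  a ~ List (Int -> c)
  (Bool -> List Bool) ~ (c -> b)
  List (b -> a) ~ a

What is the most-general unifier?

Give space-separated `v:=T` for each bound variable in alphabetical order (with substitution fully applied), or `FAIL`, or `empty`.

Answer: FAIL

Derivation:
step 1: unify List (d -> c) ~ List (a -> c)  [subst: {-} | 3 pending]
  -> decompose List: push (d -> c)~(a -> c)
step 2: unify (d -> c) ~ (a -> c)  [subst: {-} | 3 pending]
  -> decompose arrow: push d~a, c~c
step 3: unify d ~ a  [subst: {-} | 4 pending]
  bind d := a
step 4: unify c ~ c  [subst: {d:=a} | 3 pending]
  -> identical, skip
step 5: unify a ~ List (Int -> c)  [subst: {d:=a} | 2 pending]
  bind a := List (Int -> c)
step 6: unify (Bool -> List Bool) ~ (c -> b)  [subst: {d:=a, a:=List (Int -> c)} | 1 pending]
  -> decompose arrow: push Bool~c, List Bool~b
step 7: unify Bool ~ c  [subst: {d:=a, a:=List (Int -> c)} | 2 pending]
  bind c := Bool
step 8: unify List Bool ~ b  [subst: {d:=a, a:=List (Int -> c), c:=Bool} | 1 pending]
  bind b := List Bool
step 9: unify List (List Bool -> List (Int -> Bool)) ~ List (Int -> Bool)  [subst: {d:=a, a:=List (Int -> c), c:=Bool, b:=List Bool} | 0 pending]
  -> decompose List: push (List Bool -> List (Int -> Bool))~(Int -> Bool)
step 10: unify (List Bool -> List (Int -> Bool)) ~ (Int -> Bool)  [subst: {d:=a, a:=List (Int -> c), c:=Bool, b:=List Bool} | 0 pending]
  -> decompose arrow: push List Bool~Int, List (Int -> Bool)~Bool
step 11: unify List Bool ~ Int  [subst: {d:=a, a:=List (Int -> c), c:=Bool, b:=List Bool} | 1 pending]
  clash: List Bool vs Int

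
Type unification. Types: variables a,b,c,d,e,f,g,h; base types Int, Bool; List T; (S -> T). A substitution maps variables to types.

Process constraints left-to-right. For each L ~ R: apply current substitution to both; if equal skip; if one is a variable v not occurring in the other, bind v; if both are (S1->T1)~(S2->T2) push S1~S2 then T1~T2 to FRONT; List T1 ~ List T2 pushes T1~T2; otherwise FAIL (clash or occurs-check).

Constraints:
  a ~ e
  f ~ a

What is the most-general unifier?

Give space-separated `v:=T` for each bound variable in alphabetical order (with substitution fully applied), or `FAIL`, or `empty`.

step 1: unify a ~ e  [subst: {-} | 1 pending]
  bind a := e
step 2: unify f ~ e  [subst: {a:=e} | 0 pending]
  bind f := e

Answer: a:=e f:=e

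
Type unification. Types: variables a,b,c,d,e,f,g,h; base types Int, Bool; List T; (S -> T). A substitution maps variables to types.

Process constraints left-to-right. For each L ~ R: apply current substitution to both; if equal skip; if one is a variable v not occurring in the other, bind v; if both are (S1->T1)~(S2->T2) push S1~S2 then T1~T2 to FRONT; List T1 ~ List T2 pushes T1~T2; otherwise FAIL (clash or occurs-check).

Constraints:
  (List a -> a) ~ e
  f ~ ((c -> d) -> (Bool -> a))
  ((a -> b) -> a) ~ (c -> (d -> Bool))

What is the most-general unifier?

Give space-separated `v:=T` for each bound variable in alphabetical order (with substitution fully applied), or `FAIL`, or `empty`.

step 1: unify (List a -> a) ~ e  [subst: {-} | 2 pending]
  bind e := (List a -> a)
step 2: unify f ~ ((c -> d) -> (Bool -> a))  [subst: {e:=(List a -> a)} | 1 pending]
  bind f := ((c -> d) -> (Bool -> a))
step 3: unify ((a -> b) -> a) ~ (c -> (d -> Bool))  [subst: {e:=(List a -> a), f:=((c -> d) -> (Bool -> a))} | 0 pending]
  -> decompose arrow: push (a -> b)~c, a~(d -> Bool)
step 4: unify (a -> b) ~ c  [subst: {e:=(List a -> a), f:=((c -> d) -> (Bool -> a))} | 1 pending]
  bind c := (a -> b)
step 5: unify a ~ (d -> Bool)  [subst: {e:=(List a -> a), f:=((c -> d) -> (Bool -> a)), c:=(a -> b)} | 0 pending]
  bind a := (d -> Bool)

Answer: a:=(d -> Bool) c:=((d -> Bool) -> b) e:=(List (d -> Bool) -> (d -> Bool)) f:=((((d -> Bool) -> b) -> d) -> (Bool -> (d -> Bool)))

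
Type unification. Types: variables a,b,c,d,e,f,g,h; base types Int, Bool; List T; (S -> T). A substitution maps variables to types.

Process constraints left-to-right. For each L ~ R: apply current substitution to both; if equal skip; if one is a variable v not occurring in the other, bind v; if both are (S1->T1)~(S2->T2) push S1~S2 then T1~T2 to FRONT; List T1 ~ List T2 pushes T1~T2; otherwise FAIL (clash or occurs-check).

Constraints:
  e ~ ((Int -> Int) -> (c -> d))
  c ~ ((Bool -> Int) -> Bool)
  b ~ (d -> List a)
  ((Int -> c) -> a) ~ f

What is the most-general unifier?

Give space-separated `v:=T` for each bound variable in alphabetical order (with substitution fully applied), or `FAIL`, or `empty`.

Answer: b:=(d -> List a) c:=((Bool -> Int) -> Bool) e:=((Int -> Int) -> (((Bool -> Int) -> Bool) -> d)) f:=((Int -> ((Bool -> Int) -> Bool)) -> a)

Derivation:
step 1: unify e ~ ((Int -> Int) -> (c -> d))  [subst: {-} | 3 pending]
  bind e := ((Int -> Int) -> (c -> d))
step 2: unify c ~ ((Bool -> Int) -> Bool)  [subst: {e:=((Int -> Int) -> (c -> d))} | 2 pending]
  bind c := ((Bool -> Int) -> Bool)
step 3: unify b ~ (d -> List a)  [subst: {e:=((Int -> Int) -> (c -> d)), c:=((Bool -> Int) -> Bool)} | 1 pending]
  bind b := (d -> List a)
step 4: unify ((Int -> ((Bool -> Int) -> Bool)) -> a) ~ f  [subst: {e:=((Int -> Int) -> (c -> d)), c:=((Bool -> Int) -> Bool), b:=(d -> List a)} | 0 pending]
  bind f := ((Int -> ((Bool -> Int) -> Bool)) -> a)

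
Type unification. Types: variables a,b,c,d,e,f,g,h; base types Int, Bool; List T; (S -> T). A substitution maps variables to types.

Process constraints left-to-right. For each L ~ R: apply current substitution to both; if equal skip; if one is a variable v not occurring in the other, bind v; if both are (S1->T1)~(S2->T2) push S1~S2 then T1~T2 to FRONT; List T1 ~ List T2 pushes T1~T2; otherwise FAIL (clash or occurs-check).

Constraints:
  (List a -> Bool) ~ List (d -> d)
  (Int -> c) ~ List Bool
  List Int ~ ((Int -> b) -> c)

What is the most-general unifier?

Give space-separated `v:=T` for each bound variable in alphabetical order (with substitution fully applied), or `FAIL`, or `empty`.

Answer: FAIL

Derivation:
step 1: unify (List a -> Bool) ~ List (d -> d)  [subst: {-} | 2 pending]
  clash: (List a -> Bool) vs List (d -> d)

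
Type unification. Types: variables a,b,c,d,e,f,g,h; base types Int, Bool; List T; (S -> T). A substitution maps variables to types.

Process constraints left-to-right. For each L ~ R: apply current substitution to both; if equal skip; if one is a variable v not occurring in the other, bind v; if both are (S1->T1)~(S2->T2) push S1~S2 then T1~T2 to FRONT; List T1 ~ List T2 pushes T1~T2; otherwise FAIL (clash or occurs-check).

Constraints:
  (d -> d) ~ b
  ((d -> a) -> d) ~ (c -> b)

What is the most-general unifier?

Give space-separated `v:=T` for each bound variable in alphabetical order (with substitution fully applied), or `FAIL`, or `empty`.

step 1: unify (d -> d) ~ b  [subst: {-} | 1 pending]
  bind b := (d -> d)
step 2: unify ((d -> a) -> d) ~ (c -> (d -> d))  [subst: {b:=(d -> d)} | 0 pending]
  -> decompose arrow: push (d -> a)~c, d~(d -> d)
step 3: unify (d -> a) ~ c  [subst: {b:=(d -> d)} | 1 pending]
  bind c := (d -> a)
step 4: unify d ~ (d -> d)  [subst: {b:=(d -> d), c:=(d -> a)} | 0 pending]
  occurs-check fail: d in (d -> d)

Answer: FAIL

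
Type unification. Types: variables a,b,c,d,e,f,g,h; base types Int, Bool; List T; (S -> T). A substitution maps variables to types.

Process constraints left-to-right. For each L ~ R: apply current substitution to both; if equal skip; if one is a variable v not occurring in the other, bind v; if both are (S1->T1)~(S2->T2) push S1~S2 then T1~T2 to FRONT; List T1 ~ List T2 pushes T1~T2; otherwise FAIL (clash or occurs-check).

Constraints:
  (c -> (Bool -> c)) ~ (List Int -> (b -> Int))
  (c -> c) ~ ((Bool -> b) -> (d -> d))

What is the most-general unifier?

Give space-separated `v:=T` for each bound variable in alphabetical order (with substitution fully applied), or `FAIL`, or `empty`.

step 1: unify (c -> (Bool -> c)) ~ (List Int -> (b -> Int))  [subst: {-} | 1 pending]
  -> decompose arrow: push c~List Int, (Bool -> c)~(b -> Int)
step 2: unify c ~ List Int  [subst: {-} | 2 pending]
  bind c := List Int
step 3: unify (Bool -> List Int) ~ (b -> Int)  [subst: {c:=List Int} | 1 pending]
  -> decompose arrow: push Bool~b, List Int~Int
step 4: unify Bool ~ b  [subst: {c:=List Int} | 2 pending]
  bind b := Bool
step 5: unify List Int ~ Int  [subst: {c:=List Int, b:=Bool} | 1 pending]
  clash: List Int vs Int

Answer: FAIL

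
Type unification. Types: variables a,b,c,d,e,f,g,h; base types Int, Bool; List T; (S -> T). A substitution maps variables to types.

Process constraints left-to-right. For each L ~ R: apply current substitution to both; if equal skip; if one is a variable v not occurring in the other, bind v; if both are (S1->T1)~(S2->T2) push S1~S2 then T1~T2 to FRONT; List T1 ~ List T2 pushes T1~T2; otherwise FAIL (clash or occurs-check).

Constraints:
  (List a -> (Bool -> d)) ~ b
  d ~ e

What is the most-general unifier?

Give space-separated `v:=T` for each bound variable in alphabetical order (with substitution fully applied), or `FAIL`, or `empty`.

Answer: b:=(List a -> (Bool -> e)) d:=e

Derivation:
step 1: unify (List a -> (Bool -> d)) ~ b  [subst: {-} | 1 pending]
  bind b := (List a -> (Bool -> d))
step 2: unify d ~ e  [subst: {b:=(List a -> (Bool -> d))} | 0 pending]
  bind d := e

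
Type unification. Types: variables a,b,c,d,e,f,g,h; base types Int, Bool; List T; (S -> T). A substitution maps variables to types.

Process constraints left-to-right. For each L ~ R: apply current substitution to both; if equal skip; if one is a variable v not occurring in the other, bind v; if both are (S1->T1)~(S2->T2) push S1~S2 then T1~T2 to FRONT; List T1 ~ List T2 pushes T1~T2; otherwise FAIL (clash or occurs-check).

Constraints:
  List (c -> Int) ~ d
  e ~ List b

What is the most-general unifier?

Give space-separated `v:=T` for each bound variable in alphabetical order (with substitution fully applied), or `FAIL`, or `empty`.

step 1: unify List (c -> Int) ~ d  [subst: {-} | 1 pending]
  bind d := List (c -> Int)
step 2: unify e ~ List b  [subst: {d:=List (c -> Int)} | 0 pending]
  bind e := List b

Answer: d:=List (c -> Int) e:=List b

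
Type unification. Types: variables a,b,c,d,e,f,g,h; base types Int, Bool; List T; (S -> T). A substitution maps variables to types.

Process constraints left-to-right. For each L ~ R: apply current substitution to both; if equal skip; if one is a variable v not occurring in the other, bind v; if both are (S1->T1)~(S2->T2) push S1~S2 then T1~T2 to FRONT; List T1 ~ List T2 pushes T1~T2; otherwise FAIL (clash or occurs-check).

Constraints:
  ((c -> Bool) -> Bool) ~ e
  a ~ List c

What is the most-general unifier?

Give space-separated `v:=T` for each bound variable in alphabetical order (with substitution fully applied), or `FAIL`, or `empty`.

step 1: unify ((c -> Bool) -> Bool) ~ e  [subst: {-} | 1 pending]
  bind e := ((c -> Bool) -> Bool)
step 2: unify a ~ List c  [subst: {e:=((c -> Bool) -> Bool)} | 0 pending]
  bind a := List c

Answer: a:=List c e:=((c -> Bool) -> Bool)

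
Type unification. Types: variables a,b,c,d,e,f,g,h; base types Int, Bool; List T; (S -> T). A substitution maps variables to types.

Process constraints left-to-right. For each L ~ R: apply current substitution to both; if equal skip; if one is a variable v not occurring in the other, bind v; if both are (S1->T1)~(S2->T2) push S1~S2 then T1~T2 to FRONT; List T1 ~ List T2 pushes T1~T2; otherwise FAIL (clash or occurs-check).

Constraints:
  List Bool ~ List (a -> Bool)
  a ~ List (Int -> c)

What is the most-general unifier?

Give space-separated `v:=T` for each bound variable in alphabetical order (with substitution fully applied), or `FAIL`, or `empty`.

Answer: FAIL

Derivation:
step 1: unify List Bool ~ List (a -> Bool)  [subst: {-} | 1 pending]
  -> decompose List: push Bool~(a -> Bool)
step 2: unify Bool ~ (a -> Bool)  [subst: {-} | 1 pending]
  clash: Bool vs (a -> Bool)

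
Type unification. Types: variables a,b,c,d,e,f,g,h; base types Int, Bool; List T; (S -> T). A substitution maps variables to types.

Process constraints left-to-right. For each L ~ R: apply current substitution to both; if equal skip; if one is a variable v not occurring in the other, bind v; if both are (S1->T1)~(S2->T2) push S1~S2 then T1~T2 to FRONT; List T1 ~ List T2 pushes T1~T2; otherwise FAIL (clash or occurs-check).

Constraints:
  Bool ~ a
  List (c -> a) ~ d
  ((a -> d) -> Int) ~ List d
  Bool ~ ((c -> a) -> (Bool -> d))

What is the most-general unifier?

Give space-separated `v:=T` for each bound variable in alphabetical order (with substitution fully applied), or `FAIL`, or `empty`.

step 1: unify Bool ~ a  [subst: {-} | 3 pending]
  bind a := Bool
step 2: unify List (c -> Bool) ~ d  [subst: {a:=Bool} | 2 pending]
  bind d := List (c -> Bool)
step 3: unify ((Bool -> List (c -> Bool)) -> Int) ~ List List (c -> Bool)  [subst: {a:=Bool, d:=List (c -> Bool)} | 1 pending]
  clash: ((Bool -> List (c -> Bool)) -> Int) vs List List (c -> Bool)

Answer: FAIL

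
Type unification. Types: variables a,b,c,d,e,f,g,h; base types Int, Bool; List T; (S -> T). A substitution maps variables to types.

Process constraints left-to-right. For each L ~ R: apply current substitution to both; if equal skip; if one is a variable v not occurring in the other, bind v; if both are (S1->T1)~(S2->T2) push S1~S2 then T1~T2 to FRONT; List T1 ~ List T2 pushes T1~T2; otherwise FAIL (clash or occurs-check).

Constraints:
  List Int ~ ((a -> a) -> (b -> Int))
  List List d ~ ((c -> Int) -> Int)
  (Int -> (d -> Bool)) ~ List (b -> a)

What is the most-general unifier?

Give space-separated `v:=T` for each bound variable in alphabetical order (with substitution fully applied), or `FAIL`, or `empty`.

step 1: unify List Int ~ ((a -> a) -> (b -> Int))  [subst: {-} | 2 pending]
  clash: List Int vs ((a -> a) -> (b -> Int))

Answer: FAIL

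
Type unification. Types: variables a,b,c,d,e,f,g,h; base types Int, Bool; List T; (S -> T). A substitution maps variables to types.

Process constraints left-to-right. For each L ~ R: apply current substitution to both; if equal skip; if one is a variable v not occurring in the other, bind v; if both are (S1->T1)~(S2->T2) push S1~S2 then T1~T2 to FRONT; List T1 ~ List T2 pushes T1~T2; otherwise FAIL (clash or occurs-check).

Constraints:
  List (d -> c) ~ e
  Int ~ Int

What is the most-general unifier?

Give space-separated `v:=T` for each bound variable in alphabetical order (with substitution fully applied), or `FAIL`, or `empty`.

step 1: unify List (d -> c) ~ e  [subst: {-} | 1 pending]
  bind e := List (d -> c)
step 2: unify Int ~ Int  [subst: {e:=List (d -> c)} | 0 pending]
  -> identical, skip

Answer: e:=List (d -> c)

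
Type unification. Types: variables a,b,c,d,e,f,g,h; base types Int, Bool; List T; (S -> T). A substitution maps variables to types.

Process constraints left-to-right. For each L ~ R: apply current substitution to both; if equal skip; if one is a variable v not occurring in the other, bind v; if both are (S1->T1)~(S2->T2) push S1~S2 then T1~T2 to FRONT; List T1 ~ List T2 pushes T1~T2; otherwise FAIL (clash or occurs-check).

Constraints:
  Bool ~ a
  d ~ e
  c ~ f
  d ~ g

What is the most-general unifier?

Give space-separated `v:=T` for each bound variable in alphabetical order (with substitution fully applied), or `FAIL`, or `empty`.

step 1: unify Bool ~ a  [subst: {-} | 3 pending]
  bind a := Bool
step 2: unify d ~ e  [subst: {a:=Bool} | 2 pending]
  bind d := e
step 3: unify c ~ f  [subst: {a:=Bool, d:=e} | 1 pending]
  bind c := f
step 4: unify e ~ g  [subst: {a:=Bool, d:=e, c:=f} | 0 pending]
  bind e := g

Answer: a:=Bool c:=f d:=g e:=g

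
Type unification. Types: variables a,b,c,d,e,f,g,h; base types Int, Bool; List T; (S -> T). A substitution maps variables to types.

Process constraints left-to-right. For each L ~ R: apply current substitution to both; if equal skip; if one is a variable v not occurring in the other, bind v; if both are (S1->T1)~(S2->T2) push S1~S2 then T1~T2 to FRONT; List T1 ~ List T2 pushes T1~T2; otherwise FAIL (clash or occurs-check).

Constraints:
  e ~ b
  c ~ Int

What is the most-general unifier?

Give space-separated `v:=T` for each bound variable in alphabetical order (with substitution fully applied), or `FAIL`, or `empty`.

Answer: c:=Int e:=b

Derivation:
step 1: unify e ~ b  [subst: {-} | 1 pending]
  bind e := b
step 2: unify c ~ Int  [subst: {e:=b} | 0 pending]
  bind c := Int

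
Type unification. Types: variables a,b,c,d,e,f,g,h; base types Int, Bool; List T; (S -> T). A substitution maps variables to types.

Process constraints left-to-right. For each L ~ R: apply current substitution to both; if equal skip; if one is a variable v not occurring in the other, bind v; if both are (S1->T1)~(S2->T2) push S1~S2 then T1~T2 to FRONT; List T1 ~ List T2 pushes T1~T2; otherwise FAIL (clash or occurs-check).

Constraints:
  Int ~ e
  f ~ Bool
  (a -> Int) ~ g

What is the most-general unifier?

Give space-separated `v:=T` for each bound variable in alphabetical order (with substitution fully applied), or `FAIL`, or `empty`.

Answer: e:=Int f:=Bool g:=(a -> Int)

Derivation:
step 1: unify Int ~ e  [subst: {-} | 2 pending]
  bind e := Int
step 2: unify f ~ Bool  [subst: {e:=Int} | 1 pending]
  bind f := Bool
step 3: unify (a -> Int) ~ g  [subst: {e:=Int, f:=Bool} | 0 pending]
  bind g := (a -> Int)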